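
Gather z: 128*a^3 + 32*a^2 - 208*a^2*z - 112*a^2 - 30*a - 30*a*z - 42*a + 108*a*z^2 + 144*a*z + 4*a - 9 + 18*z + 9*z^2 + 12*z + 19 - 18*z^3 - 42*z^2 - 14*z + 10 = 128*a^3 - 80*a^2 - 68*a - 18*z^3 + z^2*(108*a - 33) + z*(-208*a^2 + 114*a + 16) + 20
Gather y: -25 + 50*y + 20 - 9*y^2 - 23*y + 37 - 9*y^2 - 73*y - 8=-18*y^2 - 46*y + 24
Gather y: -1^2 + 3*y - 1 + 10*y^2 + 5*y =10*y^2 + 8*y - 2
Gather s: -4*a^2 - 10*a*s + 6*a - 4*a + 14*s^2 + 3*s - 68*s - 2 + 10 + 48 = -4*a^2 + 2*a + 14*s^2 + s*(-10*a - 65) + 56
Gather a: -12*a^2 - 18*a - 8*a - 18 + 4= -12*a^2 - 26*a - 14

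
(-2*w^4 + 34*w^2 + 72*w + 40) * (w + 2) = -2*w^5 - 4*w^4 + 34*w^3 + 140*w^2 + 184*w + 80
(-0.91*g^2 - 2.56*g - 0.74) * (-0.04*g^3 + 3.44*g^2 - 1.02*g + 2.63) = 0.0364*g^5 - 3.028*g^4 - 7.8486*g^3 - 2.3277*g^2 - 5.978*g - 1.9462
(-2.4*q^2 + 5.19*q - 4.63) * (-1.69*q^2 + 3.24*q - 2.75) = 4.056*q^4 - 16.5471*q^3 + 31.2403*q^2 - 29.2737*q + 12.7325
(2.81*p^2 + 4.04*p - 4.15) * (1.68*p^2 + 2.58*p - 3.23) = 4.7208*p^4 + 14.037*p^3 - 5.6251*p^2 - 23.7562*p + 13.4045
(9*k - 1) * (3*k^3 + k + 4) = 27*k^4 - 3*k^3 + 9*k^2 + 35*k - 4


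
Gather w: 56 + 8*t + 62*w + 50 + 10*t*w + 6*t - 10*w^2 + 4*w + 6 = 14*t - 10*w^2 + w*(10*t + 66) + 112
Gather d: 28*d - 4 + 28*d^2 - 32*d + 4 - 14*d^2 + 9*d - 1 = 14*d^2 + 5*d - 1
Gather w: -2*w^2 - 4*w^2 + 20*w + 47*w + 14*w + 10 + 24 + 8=-6*w^2 + 81*w + 42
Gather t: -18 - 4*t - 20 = -4*t - 38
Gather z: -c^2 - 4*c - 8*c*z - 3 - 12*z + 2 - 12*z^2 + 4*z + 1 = -c^2 - 4*c - 12*z^2 + z*(-8*c - 8)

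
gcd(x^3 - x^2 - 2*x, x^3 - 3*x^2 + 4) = x^2 - x - 2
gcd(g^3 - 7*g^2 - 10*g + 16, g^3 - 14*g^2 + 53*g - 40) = g^2 - 9*g + 8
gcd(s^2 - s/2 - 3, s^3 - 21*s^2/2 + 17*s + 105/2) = s + 3/2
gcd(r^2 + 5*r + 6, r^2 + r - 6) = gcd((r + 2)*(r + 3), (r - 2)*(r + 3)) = r + 3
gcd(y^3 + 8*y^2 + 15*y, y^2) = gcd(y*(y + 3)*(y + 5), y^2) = y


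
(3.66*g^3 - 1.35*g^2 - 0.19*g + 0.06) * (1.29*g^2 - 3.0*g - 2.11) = 4.7214*g^5 - 12.7215*g^4 - 3.9177*g^3 + 3.4959*g^2 + 0.2209*g - 0.1266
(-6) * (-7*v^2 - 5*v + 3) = 42*v^2 + 30*v - 18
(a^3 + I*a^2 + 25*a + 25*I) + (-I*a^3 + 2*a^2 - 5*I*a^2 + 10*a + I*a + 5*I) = a^3 - I*a^3 + 2*a^2 - 4*I*a^2 + 35*a + I*a + 30*I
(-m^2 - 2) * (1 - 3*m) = 3*m^3 - m^2 + 6*m - 2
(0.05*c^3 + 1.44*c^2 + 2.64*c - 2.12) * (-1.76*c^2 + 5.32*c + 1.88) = -0.088*c^5 - 2.2684*c^4 + 3.1084*c^3 + 20.4832*c^2 - 6.3152*c - 3.9856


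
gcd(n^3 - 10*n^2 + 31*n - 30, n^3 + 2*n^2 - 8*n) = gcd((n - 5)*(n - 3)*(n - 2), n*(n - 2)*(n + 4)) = n - 2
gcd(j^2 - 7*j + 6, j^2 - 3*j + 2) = j - 1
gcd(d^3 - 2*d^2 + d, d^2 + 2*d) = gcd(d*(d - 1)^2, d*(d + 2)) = d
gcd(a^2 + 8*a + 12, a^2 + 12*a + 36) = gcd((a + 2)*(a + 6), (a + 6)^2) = a + 6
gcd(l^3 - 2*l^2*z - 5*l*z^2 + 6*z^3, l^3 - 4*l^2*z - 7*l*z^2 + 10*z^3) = -l^2 - l*z + 2*z^2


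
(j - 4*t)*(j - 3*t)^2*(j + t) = j^4 - 9*j^3*t + 23*j^2*t^2 - 3*j*t^3 - 36*t^4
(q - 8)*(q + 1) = q^2 - 7*q - 8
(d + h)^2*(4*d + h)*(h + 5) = 4*d^3*h + 20*d^3 + 9*d^2*h^2 + 45*d^2*h + 6*d*h^3 + 30*d*h^2 + h^4 + 5*h^3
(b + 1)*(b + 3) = b^2 + 4*b + 3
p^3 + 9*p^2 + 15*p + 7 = (p + 1)^2*(p + 7)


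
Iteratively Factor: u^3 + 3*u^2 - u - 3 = (u + 3)*(u^2 - 1) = (u - 1)*(u + 3)*(u + 1)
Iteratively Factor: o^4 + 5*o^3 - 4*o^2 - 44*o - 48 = (o + 2)*(o^3 + 3*o^2 - 10*o - 24) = (o - 3)*(o + 2)*(o^2 + 6*o + 8) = (o - 3)*(o + 2)^2*(o + 4)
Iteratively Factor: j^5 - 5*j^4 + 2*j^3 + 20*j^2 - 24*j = (j)*(j^4 - 5*j^3 + 2*j^2 + 20*j - 24) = j*(j - 2)*(j^3 - 3*j^2 - 4*j + 12) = j*(j - 2)^2*(j^2 - j - 6) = j*(j - 3)*(j - 2)^2*(j + 2)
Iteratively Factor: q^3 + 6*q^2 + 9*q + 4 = (q + 1)*(q^2 + 5*q + 4) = (q + 1)^2*(q + 4)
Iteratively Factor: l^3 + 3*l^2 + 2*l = (l)*(l^2 + 3*l + 2) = l*(l + 1)*(l + 2)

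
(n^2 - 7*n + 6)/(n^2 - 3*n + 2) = (n - 6)/(n - 2)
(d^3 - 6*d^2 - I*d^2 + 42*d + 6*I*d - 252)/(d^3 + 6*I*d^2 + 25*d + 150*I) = (d^2 - d*(6 + 7*I) + 42*I)/(d^2 + 25)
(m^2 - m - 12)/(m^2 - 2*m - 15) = (m - 4)/(m - 5)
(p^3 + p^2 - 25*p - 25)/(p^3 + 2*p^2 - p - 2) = (p^2 - 25)/(p^2 + p - 2)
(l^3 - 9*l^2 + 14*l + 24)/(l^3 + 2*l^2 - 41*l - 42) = (l - 4)/(l + 7)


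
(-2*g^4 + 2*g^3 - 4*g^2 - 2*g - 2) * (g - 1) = -2*g^5 + 4*g^4 - 6*g^3 + 2*g^2 + 2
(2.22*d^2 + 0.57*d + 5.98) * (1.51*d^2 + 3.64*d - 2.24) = 3.3522*d^4 + 8.9415*d^3 + 6.1318*d^2 + 20.4904*d - 13.3952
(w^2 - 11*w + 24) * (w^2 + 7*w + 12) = w^4 - 4*w^3 - 41*w^2 + 36*w + 288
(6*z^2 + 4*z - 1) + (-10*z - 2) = 6*z^2 - 6*z - 3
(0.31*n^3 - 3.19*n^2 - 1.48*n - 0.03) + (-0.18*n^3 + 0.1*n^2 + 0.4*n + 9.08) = 0.13*n^3 - 3.09*n^2 - 1.08*n + 9.05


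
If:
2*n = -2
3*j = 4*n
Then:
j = -4/3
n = -1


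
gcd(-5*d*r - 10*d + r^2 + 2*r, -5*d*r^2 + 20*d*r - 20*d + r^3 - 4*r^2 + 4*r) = -5*d + r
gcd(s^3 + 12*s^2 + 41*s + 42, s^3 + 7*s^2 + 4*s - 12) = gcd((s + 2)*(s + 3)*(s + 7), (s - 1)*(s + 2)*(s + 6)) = s + 2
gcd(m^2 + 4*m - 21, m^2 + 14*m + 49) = m + 7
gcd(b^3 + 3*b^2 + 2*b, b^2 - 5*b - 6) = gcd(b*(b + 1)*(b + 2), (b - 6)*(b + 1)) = b + 1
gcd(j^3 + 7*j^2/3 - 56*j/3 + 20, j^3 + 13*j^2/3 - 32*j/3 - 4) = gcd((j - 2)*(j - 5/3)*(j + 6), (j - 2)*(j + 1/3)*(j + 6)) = j^2 + 4*j - 12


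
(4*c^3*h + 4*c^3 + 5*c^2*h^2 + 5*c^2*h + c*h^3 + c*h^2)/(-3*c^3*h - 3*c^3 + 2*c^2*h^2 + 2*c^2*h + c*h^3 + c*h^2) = (-4*c^2 - 5*c*h - h^2)/(3*c^2 - 2*c*h - h^2)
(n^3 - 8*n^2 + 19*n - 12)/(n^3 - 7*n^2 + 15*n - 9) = (n - 4)/(n - 3)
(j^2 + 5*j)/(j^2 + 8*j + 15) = j/(j + 3)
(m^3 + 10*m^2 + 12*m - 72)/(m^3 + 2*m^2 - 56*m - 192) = (m^2 + 4*m - 12)/(m^2 - 4*m - 32)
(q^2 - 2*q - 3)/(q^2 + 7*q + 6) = (q - 3)/(q + 6)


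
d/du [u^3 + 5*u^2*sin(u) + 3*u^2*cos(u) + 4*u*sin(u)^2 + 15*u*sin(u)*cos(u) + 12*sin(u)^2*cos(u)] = -3*u^2*sin(u) + 5*u^2*cos(u) + 3*u^2 + 10*u*sin(u) + 4*u*sin(2*u) + 6*u*cos(u) + 15*u*cos(2*u) - 3*sin(u) + 15*sin(2*u)/2 + 9*sin(3*u) - 2*cos(2*u) + 2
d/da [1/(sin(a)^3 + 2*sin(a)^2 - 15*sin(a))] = (-3*cos(a) - 4/tan(a) + 15*cos(a)/sin(a)^2)/((sin(a) - 3)^2*(sin(a) + 5)^2)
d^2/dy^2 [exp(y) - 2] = exp(y)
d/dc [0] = 0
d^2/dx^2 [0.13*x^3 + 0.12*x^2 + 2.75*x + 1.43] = 0.78*x + 0.24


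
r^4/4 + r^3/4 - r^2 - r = r*(r/4 + 1/2)*(r - 2)*(r + 1)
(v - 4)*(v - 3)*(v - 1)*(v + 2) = v^4 - 6*v^3 + 3*v^2 + 26*v - 24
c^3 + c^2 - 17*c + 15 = (c - 3)*(c - 1)*(c + 5)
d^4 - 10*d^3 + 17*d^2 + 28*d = d*(d - 7)*(d - 4)*(d + 1)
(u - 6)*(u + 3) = u^2 - 3*u - 18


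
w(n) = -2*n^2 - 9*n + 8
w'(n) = -4*n - 9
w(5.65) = -106.70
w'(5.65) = -31.60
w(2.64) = -29.70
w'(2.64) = -19.56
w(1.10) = -4.32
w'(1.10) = -13.40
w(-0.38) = 11.13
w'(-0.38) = -7.48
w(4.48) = -72.46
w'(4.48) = -26.92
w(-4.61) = 6.99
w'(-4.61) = 9.44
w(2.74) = -31.68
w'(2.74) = -19.96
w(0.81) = -0.60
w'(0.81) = -12.24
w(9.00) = -235.00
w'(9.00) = -45.00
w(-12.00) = -172.00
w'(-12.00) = 39.00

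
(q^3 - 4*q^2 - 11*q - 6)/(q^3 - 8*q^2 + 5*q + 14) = (q^2 - 5*q - 6)/(q^2 - 9*q + 14)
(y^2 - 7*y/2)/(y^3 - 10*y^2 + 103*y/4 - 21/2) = 2*y/(2*y^2 - 13*y + 6)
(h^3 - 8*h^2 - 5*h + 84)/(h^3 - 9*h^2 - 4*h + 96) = (h - 7)/(h - 8)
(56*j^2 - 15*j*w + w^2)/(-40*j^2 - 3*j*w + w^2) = (-7*j + w)/(5*j + w)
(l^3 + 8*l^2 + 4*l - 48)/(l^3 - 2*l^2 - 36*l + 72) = (l + 4)/(l - 6)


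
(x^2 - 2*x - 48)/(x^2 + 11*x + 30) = (x - 8)/(x + 5)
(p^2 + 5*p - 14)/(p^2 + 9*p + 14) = (p - 2)/(p + 2)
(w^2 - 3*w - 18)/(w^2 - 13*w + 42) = (w + 3)/(w - 7)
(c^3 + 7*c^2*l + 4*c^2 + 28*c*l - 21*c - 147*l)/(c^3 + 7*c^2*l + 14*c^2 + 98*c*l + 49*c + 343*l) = (c - 3)/(c + 7)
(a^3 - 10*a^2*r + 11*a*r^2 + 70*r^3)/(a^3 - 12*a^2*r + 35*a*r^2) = (a + 2*r)/a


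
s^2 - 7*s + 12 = (s - 4)*(s - 3)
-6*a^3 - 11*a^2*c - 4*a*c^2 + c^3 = (-6*a + c)*(a + c)^2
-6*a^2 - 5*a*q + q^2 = (-6*a + q)*(a + q)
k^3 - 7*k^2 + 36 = (k - 6)*(k - 3)*(k + 2)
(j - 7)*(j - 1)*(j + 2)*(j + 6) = j^4 - 45*j^2 - 40*j + 84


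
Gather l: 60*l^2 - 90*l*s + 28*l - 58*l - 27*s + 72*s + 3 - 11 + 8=60*l^2 + l*(-90*s - 30) + 45*s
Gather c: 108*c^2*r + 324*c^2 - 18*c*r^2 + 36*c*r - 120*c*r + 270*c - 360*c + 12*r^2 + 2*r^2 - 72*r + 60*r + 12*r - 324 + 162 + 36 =c^2*(108*r + 324) + c*(-18*r^2 - 84*r - 90) + 14*r^2 - 126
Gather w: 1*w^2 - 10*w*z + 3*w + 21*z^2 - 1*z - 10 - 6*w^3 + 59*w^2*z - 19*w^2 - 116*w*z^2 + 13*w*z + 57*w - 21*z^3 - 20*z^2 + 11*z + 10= -6*w^3 + w^2*(59*z - 18) + w*(-116*z^2 + 3*z + 60) - 21*z^3 + z^2 + 10*z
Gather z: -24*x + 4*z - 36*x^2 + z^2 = -36*x^2 - 24*x + z^2 + 4*z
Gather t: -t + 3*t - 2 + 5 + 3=2*t + 6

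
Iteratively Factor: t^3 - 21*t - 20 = (t + 4)*(t^2 - 4*t - 5) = (t - 5)*(t + 4)*(t + 1)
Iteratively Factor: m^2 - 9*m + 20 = (m - 5)*(m - 4)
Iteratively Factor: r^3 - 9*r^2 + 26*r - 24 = (r - 3)*(r^2 - 6*r + 8) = (r - 3)*(r - 2)*(r - 4)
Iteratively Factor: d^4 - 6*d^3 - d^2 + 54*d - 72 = (d + 3)*(d^3 - 9*d^2 + 26*d - 24) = (d - 4)*(d + 3)*(d^2 - 5*d + 6) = (d - 4)*(d - 3)*(d + 3)*(d - 2)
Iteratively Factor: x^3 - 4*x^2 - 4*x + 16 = (x + 2)*(x^2 - 6*x + 8) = (x - 2)*(x + 2)*(x - 4)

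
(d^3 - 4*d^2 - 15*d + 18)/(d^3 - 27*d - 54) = (d - 1)/(d + 3)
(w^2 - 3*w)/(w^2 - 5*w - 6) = w*(3 - w)/(-w^2 + 5*w + 6)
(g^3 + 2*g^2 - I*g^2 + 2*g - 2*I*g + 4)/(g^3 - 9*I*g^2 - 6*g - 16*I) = (g + 2)/(g - 8*I)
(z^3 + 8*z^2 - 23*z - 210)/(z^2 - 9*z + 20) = (z^2 + 13*z + 42)/(z - 4)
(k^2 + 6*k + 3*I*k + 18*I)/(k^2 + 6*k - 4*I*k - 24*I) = (k + 3*I)/(k - 4*I)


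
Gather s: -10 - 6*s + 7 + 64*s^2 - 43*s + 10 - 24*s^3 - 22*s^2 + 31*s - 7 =-24*s^3 + 42*s^2 - 18*s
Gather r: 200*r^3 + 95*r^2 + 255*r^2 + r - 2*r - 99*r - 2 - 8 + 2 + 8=200*r^3 + 350*r^2 - 100*r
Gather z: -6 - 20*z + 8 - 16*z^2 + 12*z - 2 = -16*z^2 - 8*z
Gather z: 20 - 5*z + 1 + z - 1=20 - 4*z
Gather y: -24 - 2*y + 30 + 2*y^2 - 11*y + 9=2*y^2 - 13*y + 15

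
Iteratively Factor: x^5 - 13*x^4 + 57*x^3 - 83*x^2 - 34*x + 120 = (x + 1)*(x^4 - 14*x^3 + 71*x^2 - 154*x + 120) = (x - 4)*(x + 1)*(x^3 - 10*x^2 + 31*x - 30) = (x - 5)*(x - 4)*(x + 1)*(x^2 - 5*x + 6) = (x - 5)*(x - 4)*(x - 2)*(x + 1)*(x - 3)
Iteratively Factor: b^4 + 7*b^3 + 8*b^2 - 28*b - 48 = (b - 2)*(b^3 + 9*b^2 + 26*b + 24) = (b - 2)*(b + 2)*(b^2 + 7*b + 12) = (b - 2)*(b + 2)*(b + 3)*(b + 4)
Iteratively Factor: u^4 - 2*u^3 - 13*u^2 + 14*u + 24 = (u + 3)*(u^3 - 5*u^2 + 2*u + 8) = (u - 4)*(u + 3)*(u^2 - u - 2) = (u - 4)*(u - 2)*(u + 3)*(u + 1)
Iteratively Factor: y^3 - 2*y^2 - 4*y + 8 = (y + 2)*(y^2 - 4*y + 4) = (y - 2)*(y + 2)*(y - 2)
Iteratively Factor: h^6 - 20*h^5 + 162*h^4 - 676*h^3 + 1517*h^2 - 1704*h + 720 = (h - 4)*(h^5 - 16*h^4 + 98*h^3 - 284*h^2 + 381*h - 180) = (h - 5)*(h - 4)*(h^4 - 11*h^3 + 43*h^2 - 69*h + 36) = (h - 5)*(h - 4)*(h - 3)*(h^3 - 8*h^2 + 19*h - 12) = (h - 5)*(h - 4)*(h - 3)*(h - 1)*(h^2 - 7*h + 12) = (h - 5)*(h - 4)*(h - 3)^2*(h - 1)*(h - 4)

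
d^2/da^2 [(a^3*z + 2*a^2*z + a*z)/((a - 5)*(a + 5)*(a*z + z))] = 2*(a^3 + 75*a^2 + 75*a + 625)/(a^6 - 75*a^4 + 1875*a^2 - 15625)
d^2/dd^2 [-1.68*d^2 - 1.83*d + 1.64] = -3.36000000000000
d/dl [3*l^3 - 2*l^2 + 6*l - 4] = 9*l^2 - 4*l + 6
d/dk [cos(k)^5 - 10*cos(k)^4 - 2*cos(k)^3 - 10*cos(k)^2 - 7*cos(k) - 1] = (-5*cos(k)^4 + 40*cos(k)^3 + 6*cos(k)^2 + 20*cos(k) + 7)*sin(k)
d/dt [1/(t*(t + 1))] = (-2*t - 1)/(t^2*(t^2 + 2*t + 1))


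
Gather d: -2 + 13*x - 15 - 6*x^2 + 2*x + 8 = -6*x^2 + 15*x - 9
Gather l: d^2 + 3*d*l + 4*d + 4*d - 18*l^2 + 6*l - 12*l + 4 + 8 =d^2 + 8*d - 18*l^2 + l*(3*d - 6) + 12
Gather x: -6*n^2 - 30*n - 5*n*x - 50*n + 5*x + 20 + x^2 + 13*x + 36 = -6*n^2 - 80*n + x^2 + x*(18 - 5*n) + 56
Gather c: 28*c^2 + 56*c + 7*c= 28*c^2 + 63*c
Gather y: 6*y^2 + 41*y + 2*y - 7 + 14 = 6*y^2 + 43*y + 7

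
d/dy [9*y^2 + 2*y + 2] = 18*y + 2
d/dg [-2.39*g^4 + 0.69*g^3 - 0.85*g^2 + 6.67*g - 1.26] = -9.56*g^3 + 2.07*g^2 - 1.7*g + 6.67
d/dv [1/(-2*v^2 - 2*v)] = (v + 1/2)/(v^2*(v + 1)^2)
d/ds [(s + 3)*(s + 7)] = 2*s + 10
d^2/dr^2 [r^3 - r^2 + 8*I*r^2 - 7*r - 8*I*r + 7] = 6*r - 2 + 16*I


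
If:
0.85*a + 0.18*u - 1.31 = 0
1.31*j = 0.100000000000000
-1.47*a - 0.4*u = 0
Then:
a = 6.95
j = 0.08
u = -25.54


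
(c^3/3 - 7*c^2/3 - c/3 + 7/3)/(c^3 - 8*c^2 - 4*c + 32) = (c^3 - 7*c^2 - c + 7)/(3*(c^3 - 8*c^2 - 4*c + 32))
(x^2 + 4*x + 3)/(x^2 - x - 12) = (x + 1)/(x - 4)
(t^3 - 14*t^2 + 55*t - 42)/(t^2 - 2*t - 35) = (t^2 - 7*t + 6)/(t + 5)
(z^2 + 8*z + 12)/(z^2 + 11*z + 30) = (z + 2)/(z + 5)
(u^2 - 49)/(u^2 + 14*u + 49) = (u - 7)/(u + 7)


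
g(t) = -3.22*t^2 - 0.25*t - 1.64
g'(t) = -6.44*t - 0.25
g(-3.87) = -48.90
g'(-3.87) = 24.67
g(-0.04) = -1.64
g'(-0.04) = 0.01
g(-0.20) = -1.72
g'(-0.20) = 1.04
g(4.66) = -72.73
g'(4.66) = -30.26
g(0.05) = -1.66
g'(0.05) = -0.57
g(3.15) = -34.38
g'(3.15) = -20.54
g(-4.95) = -79.30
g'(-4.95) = 31.63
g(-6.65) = -142.37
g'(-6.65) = 42.58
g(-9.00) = -260.21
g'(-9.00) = 57.71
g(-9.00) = -260.21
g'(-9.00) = 57.71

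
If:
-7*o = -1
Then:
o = 1/7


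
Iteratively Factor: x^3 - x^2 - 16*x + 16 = (x - 1)*(x^2 - 16) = (x - 1)*(x + 4)*(x - 4)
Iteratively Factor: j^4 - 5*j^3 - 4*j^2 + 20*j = (j + 2)*(j^3 - 7*j^2 + 10*j) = (j - 5)*(j + 2)*(j^2 - 2*j) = j*(j - 5)*(j + 2)*(j - 2)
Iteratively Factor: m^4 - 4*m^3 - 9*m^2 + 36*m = (m)*(m^3 - 4*m^2 - 9*m + 36) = m*(m - 4)*(m^2 - 9) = m*(m - 4)*(m + 3)*(m - 3)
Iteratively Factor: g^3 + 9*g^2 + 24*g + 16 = (g + 1)*(g^2 + 8*g + 16) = (g + 1)*(g + 4)*(g + 4)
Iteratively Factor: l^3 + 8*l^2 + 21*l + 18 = (l + 3)*(l^2 + 5*l + 6) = (l + 3)^2*(l + 2)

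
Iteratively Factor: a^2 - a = (a - 1)*(a)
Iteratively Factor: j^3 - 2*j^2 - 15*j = (j - 5)*(j^2 + 3*j) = (j - 5)*(j + 3)*(j)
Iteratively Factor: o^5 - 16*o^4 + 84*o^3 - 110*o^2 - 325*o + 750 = (o - 5)*(o^4 - 11*o^3 + 29*o^2 + 35*o - 150) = (o - 5)*(o - 3)*(o^3 - 8*o^2 + 5*o + 50) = (o - 5)*(o - 3)*(o + 2)*(o^2 - 10*o + 25) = (o - 5)^2*(o - 3)*(o + 2)*(o - 5)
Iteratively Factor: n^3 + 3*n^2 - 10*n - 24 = (n + 4)*(n^2 - n - 6) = (n + 2)*(n + 4)*(n - 3)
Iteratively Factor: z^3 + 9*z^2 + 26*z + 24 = (z + 4)*(z^2 + 5*z + 6) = (z + 3)*(z + 4)*(z + 2)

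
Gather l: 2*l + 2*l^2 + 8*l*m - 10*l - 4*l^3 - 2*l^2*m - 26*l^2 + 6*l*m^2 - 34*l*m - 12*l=-4*l^3 + l^2*(-2*m - 24) + l*(6*m^2 - 26*m - 20)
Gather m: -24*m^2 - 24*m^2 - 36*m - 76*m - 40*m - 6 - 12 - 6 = -48*m^2 - 152*m - 24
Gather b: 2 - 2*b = 2 - 2*b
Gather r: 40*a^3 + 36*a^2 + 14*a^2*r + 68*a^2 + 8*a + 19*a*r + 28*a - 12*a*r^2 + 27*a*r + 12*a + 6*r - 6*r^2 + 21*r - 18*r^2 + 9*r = 40*a^3 + 104*a^2 + 48*a + r^2*(-12*a - 24) + r*(14*a^2 + 46*a + 36)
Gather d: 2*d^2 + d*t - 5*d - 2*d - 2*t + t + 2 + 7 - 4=2*d^2 + d*(t - 7) - t + 5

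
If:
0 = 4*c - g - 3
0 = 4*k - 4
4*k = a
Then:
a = 4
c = g/4 + 3/4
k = 1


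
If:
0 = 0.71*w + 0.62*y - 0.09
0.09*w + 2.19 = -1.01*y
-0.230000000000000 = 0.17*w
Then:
No Solution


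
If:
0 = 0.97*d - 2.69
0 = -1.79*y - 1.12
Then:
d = 2.77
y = -0.63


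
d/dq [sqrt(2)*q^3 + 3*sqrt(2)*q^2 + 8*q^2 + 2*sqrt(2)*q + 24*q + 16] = 3*sqrt(2)*q^2 + 6*sqrt(2)*q + 16*q + 2*sqrt(2) + 24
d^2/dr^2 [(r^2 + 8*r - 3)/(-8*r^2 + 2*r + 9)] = 6*(-176*r^3 + 120*r^2 - 624*r + 97)/(512*r^6 - 384*r^5 - 1632*r^4 + 856*r^3 + 1836*r^2 - 486*r - 729)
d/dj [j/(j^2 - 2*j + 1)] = (-j - 1)/(j^3 - 3*j^2 + 3*j - 1)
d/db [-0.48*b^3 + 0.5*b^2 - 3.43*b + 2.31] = -1.44*b^2 + 1.0*b - 3.43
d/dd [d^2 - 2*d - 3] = 2*d - 2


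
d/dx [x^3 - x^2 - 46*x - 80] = 3*x^2 - 2*x - 46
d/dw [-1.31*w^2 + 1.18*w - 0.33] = 1.18 - 2.62*w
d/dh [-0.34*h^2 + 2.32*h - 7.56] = 2.32 - 0.68*h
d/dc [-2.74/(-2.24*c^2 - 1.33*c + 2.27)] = (-12.2752*c - 3.6442)/(2.24*c^2 + 1.33*c - 2.27)^2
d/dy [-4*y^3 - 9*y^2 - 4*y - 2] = -12*y^2 - 18*y - 4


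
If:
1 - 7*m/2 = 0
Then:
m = 2/7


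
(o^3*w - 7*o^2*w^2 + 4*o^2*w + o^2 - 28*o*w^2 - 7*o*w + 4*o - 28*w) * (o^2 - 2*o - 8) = o^5*w - 7*o^4*w^2 + 2*o^4*w + o^4 - 14*o^3*w^2 - 23*o^3*w + 2*o^3 + 112*o^2*w^2 - 46*o^2*w - 16*o^2 + 224*o*w^2 + 112*o*w - 32*o + 224*w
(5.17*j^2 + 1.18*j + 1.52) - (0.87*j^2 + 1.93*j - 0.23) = 4.3*j^2 - 0.75*j + 1.75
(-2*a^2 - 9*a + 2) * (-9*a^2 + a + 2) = 18*a^4 + 79*a^3 - 31*a^2 - 16*a + 4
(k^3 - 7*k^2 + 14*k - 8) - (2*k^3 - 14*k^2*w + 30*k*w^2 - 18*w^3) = -k^3 + 14*k^2*w - 7*k^2 - 30*k*w^2 + 14*k + 18*w^3 - 8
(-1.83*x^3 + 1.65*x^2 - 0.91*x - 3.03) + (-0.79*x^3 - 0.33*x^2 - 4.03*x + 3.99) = -2.62*x^3 + 1.32*x^2 - 4.94*x + 0.96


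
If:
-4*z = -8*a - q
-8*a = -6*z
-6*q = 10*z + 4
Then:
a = 3/2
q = -4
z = 2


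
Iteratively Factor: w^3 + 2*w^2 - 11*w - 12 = (w + 4)*(w^2 - 2*w - 3) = (w - 3)*(w + 4)*(w + 1)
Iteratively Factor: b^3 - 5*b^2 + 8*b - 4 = (b - 2)*(b^2 - 3*b + 2) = (b - 2)^2*(b - 1)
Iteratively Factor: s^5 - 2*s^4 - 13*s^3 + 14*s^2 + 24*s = (s - 2)*(s^4 - 13*s^2 - 12*s) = (s - 4)*(s - 2)*(s^3 + 4*s^2 + 3*s) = s*(s - 4)*(s - 2)*(s^2 + 4*s + 3) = s*(s - 4)*(s - 2)*(s + 3)*(s + 1)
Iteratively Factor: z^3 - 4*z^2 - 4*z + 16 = (z - 4)*(z^2 - 4) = (z - 4)*(z - 2)*(z + 2)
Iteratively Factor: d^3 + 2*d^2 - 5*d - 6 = (d + 1)*(d^2 + d - 6) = (d + 1)*(d + 3)*(d - 2)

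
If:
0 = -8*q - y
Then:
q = -y/8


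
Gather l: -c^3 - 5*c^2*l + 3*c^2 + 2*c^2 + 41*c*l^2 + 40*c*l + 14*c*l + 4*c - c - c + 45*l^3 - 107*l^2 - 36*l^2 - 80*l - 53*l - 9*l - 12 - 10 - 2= -c^3 + 5*c^2 + 2*c + 45*l^3 + l^2*(41*c - 143) + l*(-5*c^2 + 54*c - 142) - 24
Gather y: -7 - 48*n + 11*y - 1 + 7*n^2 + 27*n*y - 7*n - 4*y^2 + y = 7*n^2 - 55*n - 4*y^2 + y*(27*n + 12) - 8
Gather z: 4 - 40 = -36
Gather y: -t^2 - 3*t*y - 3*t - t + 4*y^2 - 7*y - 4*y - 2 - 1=-t^2 - 4*t + 4*y^2 + y*(-3*t - 11) - 3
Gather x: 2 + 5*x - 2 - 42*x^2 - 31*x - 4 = -42*x^2 - 26*x - 4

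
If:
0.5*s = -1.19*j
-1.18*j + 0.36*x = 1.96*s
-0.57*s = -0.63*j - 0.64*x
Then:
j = 0.00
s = 0.00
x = 0.00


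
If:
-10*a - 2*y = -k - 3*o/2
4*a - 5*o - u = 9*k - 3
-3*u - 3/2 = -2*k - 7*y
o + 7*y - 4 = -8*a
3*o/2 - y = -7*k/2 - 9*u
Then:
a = 10299/102304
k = -7899/25576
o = 31915/25576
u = -1457/25576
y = 7113/25576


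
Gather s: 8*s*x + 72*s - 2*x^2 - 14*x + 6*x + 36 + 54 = s*(8*x + 72) - 2*x^2 - 8*x + 90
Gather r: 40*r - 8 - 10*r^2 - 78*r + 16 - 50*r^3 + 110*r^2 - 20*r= -50*r^3 + 100*r^2 - 58*r + 8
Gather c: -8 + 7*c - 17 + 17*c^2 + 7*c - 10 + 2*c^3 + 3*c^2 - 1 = 2*c^3 + 20*c^2 + 14*c - 36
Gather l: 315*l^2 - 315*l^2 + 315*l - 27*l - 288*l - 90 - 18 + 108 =0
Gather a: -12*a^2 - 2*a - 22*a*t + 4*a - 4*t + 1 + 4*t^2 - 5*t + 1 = -12*a^2 + a*(2 - 22*t) + 4*t^2 - 9*t + 2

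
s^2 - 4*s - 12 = (s - 6)*(s + 2)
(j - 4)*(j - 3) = j^2 - 7*j + 12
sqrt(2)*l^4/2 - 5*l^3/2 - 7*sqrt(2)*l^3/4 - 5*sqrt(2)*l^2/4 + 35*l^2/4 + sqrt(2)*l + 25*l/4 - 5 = (l - 4)*(l - 1/2)*(l - 5*sqrt(2)/2)*(sqrt(2)*l/2 + sqrt(2)/2)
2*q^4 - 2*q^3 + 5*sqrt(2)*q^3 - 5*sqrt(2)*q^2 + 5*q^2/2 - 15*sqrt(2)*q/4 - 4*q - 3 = (q - 3/2)*(q + 2*sqrt(2))*(sqrt(2)*q + 1)*(sqrt(2)*q + sqrt(2)/2)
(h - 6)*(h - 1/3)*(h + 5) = h^3 - 4*h^2/3 - 89*h/3 + 10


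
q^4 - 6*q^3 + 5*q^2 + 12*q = q*(q - 4)*(q - 3)*(q + 1)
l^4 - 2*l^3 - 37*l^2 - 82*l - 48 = (l - 8)*(l + 1)*(l + 2)*(l + 3)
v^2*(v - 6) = v^3 - 6*v^2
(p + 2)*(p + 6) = p^2 + 8*p + 12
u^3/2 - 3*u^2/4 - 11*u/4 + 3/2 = (u/2 + 1)*(u - 3)*(u - 1/2)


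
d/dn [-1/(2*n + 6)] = 1/(2*(n + 3)^2)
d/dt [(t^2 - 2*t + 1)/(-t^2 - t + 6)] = (-3*t^2 + 14*t - 11)/(t^4 + 2*t^3 - 11*t^2 - 12*t + 36)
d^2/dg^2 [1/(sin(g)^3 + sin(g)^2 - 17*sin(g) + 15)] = (-9*sin(g)^5 - 20*sin(g)^4 + 22*sin(g)^3 + 224*sin(g)^2 - 101*sin(g) - 548)/((sin(g) - 3)^3*(sin(g) - 1)^2*(sin(g) + 5)^3)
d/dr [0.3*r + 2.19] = 0.300000000000000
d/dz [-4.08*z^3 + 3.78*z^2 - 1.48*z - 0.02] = -12.24*z^2 + 7.56*z - 1.48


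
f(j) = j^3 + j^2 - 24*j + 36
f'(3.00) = 9.00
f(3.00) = 0.00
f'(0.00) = -24.00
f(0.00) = 36.00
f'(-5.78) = 64.67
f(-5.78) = 15.03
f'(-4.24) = 21.45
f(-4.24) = 79.51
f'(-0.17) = -24.25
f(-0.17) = 40.10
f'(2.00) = -8.00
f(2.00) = 0.00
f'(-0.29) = -24.33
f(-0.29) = 43.02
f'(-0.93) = -23.27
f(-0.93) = 58.38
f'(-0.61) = -24.10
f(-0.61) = 50.79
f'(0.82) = -20.34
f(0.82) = 17.54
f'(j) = 3*j^2 + 2*j - 24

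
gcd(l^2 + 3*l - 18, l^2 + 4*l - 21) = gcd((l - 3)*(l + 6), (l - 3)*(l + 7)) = l - 3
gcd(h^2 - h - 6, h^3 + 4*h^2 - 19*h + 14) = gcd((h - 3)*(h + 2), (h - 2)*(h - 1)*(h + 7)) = 1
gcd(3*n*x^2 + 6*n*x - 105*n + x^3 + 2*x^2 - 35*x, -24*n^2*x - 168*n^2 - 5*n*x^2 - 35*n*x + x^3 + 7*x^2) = 3*n*x + 21*n + x^2 + 7*x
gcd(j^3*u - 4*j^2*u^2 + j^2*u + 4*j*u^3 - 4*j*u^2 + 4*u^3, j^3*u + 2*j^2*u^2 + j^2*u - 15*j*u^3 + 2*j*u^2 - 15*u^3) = j*u + u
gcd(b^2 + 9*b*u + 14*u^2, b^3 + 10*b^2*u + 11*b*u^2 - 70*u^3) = b + 7*u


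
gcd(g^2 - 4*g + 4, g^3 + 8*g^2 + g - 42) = g - 2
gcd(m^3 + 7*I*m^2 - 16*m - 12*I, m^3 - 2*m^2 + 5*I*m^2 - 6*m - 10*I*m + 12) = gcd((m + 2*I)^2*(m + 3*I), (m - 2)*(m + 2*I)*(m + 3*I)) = m^2 + 5*I*m - 6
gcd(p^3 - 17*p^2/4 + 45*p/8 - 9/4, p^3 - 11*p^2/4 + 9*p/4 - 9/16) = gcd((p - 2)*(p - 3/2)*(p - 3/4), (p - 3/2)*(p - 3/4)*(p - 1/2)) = p^2 - 9*p/4 + 9/8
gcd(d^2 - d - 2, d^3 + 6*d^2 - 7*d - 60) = 1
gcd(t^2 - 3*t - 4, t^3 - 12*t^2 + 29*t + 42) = t + 1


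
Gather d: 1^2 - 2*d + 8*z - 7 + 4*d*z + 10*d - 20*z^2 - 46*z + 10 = d*(4*z + 8) - 20*z^2 - 38*z + 4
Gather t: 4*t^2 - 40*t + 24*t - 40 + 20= 4*t^2 - 16*t - 20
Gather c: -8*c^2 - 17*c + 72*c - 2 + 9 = -8*c^2 + 55*c + 7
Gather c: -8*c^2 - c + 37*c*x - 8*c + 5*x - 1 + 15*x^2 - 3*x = -8*c^2 + c*(37*x - 9) + 15*x^2 + 2*x - 1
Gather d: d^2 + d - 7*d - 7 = d^2 - 6*d - 7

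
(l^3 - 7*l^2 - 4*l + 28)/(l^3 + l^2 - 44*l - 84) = (l - 2)/(l + 6)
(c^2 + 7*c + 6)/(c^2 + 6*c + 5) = (c + 6)/(c + 5)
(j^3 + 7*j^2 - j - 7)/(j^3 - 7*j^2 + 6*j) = (j^2 + 8*j + 7)/(j*(j - 6))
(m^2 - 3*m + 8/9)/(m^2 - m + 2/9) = (3*m - 8)/(3*m - 2)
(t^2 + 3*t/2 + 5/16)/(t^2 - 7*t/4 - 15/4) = (t + 1/4)/(t - 3)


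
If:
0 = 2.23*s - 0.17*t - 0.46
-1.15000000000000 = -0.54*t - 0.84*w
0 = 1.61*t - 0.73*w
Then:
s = 0.24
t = 0.48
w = 1.06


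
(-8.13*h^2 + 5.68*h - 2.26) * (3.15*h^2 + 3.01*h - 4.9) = -25.6095*h^4 - 6.5793*h^3 + 49.8148*h^2 - 34.6346*h + 11.074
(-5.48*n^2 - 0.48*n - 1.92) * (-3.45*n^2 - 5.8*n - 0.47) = 18.906*n^4 + 33.44*n^3 + 11.9836*n^2 + 11.3616*n + 0.9024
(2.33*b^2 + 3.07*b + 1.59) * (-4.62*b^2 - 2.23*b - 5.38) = -10.7646*b^4 - 19.3793*b^3 - 26.7273*b^2 - 20.0623*b - 8.5542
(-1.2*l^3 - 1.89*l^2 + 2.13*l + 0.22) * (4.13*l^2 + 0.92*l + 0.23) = -4.956*l^5 - 8.9097*l^4 + 6.7821*l^3 + 2.4335*l^2 + 0.6923*l + 0.0506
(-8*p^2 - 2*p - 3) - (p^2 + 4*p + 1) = -9*p^2 - 6*p - 4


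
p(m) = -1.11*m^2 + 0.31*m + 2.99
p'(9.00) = -19.67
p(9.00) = -84.13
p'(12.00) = -26.33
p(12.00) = -153.13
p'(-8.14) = 18.38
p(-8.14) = -73.08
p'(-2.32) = 5.46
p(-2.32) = -3.70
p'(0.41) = -0.60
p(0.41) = 2.93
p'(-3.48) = 8.04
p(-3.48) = -11.53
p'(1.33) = -2.64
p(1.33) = 1.44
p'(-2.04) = 4.84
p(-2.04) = -2.26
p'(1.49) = -3.00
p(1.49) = 0.99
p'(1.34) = -2.66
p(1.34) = 1.41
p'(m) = 0.31 - 2.22*m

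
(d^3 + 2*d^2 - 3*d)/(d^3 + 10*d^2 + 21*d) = (d - 1)/(d + 7)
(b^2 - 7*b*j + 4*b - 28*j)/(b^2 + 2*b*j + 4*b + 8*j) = (b - 7*j)/(b + 2*j)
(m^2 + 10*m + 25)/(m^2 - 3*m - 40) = (m + 5)/(m - 8)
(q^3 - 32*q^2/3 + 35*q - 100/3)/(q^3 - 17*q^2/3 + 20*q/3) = (q - 5)/q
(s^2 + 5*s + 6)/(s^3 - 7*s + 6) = (s + 2)/(s^2 - 3*s + 2)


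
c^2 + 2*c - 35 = (c - 5)*(c + 7)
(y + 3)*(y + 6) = y^2 + 9*y + 18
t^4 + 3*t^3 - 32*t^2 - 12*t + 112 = (t - 4)*(t - 2)*(t + 2)*(t + 7)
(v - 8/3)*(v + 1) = v^2 - 5*v/3 - 8/3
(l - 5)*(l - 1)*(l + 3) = l^3 - 3*l^2 - 13*l + 15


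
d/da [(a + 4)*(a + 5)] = 2*a + 9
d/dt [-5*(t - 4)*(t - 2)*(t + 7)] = -15*t^2 - 10*t + 170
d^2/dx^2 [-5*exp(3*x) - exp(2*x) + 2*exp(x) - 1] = (-45*exp(2*x) - 4*exp(x) + 2)*exp(x)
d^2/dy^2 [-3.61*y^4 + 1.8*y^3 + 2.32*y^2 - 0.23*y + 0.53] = -43.32*y^2 + 10.8*y + 4.64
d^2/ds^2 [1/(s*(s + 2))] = 2*(s^2 + s*(s + 2) + (s + 2)^2)/(s^3*(s + 2)^3)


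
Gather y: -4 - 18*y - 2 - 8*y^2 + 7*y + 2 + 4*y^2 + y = -4*y^2 - 10*y - 4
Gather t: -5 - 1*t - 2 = -t - 7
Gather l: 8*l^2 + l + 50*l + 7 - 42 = 8*l^2 + 51*l - 35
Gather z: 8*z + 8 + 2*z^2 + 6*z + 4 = 2*z^2 + 14*z + 12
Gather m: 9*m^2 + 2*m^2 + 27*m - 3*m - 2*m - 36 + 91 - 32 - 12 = 11*m^2 + 22*m + 11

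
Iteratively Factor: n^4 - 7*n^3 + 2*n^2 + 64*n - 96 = (n - 4)*(n^3 - 3*n^2 - 10*n + 24) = (n - 4)*(n - 2)*(n^2 - n - 12) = (n - 4)*(n - 2)*(n + 3)*(n - 4)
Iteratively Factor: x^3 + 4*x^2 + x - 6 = (x - 1)*(x^2 + 5*x + 6) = (x - 1)*(x + 2)*(x + 3)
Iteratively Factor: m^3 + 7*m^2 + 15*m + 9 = (m + 3)*(m^2 + 4*m + 3) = (m + 1)*(m + 3)*(m + 3)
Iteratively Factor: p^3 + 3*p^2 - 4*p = (p)*(p^2 + 3*p - 4) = p*(p - 1)*(p + 4)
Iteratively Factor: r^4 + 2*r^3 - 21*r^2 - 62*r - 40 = (r + 1)*(r^3 + r^2 - 22*r - 40) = (r - 5)*(r + 1)*(r^2 + 6*r + 8) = (r - 5)*(r + 1)*(r + 2)*(r + 4)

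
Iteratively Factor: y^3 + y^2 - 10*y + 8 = (y - 1)*(y^2 + 2*y - 8) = (y - 1)*(y + 4)*(y - 2)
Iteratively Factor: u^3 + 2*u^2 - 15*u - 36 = (u - 4)*(u^2 + 6*u + 9) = (u - 4)*(u + 3)*(u + 3)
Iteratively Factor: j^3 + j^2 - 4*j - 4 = (j - 2)*(j^2 + 3*j + 2) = (j - 2)*(j + 2)*(j + 1)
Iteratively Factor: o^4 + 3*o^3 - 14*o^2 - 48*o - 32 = (o + 4)*(o^3 - o^2 - 10*o - 8) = (o - 4)*(o + 4)*(o^2 + 3*o + 2) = (o - 4)*(o + 2)*(o + 4)*(o + 1)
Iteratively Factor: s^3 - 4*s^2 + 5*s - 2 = (s - 1)*(s^2 - 3*s + 2) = (s - 1)^2*(s - 2)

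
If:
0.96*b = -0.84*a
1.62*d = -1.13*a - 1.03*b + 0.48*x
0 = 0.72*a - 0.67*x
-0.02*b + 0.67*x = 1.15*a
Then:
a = 0.00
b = 0.00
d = 0.00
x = 0.00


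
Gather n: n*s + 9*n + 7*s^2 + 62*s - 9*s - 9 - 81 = n*(s + 9) + 7*s^2 + 53*s - 90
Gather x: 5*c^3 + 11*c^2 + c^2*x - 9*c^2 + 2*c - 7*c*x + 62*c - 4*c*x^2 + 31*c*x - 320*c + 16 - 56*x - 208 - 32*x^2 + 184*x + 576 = 5*c^3 + 2*c^2 - 256*c + x^2*(-4*c - 32) + x*(c^2 + 24*c + 128) + 384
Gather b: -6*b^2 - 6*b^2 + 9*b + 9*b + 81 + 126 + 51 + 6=-12*b^2 + 18*b + 264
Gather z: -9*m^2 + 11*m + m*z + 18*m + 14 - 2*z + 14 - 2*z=-9*m^2 + 29*m + z*(m - 4) + 28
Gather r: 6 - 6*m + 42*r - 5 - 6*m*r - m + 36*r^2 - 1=-7*m + 36*r^2 + r*(42 - 6*m)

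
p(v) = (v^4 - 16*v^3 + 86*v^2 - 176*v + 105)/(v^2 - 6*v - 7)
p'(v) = (6 - 2*v)*(v^4 - 16*v^3 + 86*v^2 - 176*v + 105)/(v^2 - 6*v - 7)^2 + (4*v^3 - 48*v^2 + 172*v - 176)/(v^2 - 6*v - 7) = 2*(v^3 - 3*v^2 - 9*v + 19)/(v^2 + 2*v + 1)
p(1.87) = 1.07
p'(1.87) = -0.43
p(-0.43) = -46.73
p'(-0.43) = 136.88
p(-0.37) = -39.35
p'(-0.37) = 110.20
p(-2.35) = 97.58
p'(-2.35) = 11.64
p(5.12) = 0.17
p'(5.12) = 1.52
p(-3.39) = 98.48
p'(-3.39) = -8.38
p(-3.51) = 99.54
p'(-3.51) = -9.40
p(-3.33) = 97.99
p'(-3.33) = -7.82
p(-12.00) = 301.36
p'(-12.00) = -33.60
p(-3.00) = 96.00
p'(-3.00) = -4.00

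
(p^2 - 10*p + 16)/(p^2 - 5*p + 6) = (p - 8)/(p - 3)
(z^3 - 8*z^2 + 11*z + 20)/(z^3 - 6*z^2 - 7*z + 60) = (z + 1)/(z + 3)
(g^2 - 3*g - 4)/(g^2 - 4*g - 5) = (g - 4)/(g - 5)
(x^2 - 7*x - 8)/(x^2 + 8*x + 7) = (x - 8)/(x + 7)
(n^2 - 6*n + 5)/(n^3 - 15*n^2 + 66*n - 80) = (n - 1)/(n^2 - 10*n + 16)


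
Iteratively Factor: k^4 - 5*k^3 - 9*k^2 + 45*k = (k - 5)*(k^3 - 9*k) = k*(k - 5)*(k^2 - 9) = k*(k - 5)*(k + 3)*(k - 3)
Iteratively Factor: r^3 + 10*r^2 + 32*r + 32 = (r + 2)*(r^2 + 8*r + 16) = (r + 2)*(r + 4)*(r + 4)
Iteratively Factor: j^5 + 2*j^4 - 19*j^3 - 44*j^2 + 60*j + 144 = (j - 2)*(j^4 + 4*j^3 - 11*j^2 - 66*j - 72) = (j - 2)*(j + 3)*(j^3 + j^2 - 14*j - 24) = (j - 2)*(j + 2)*(j + 3)*(j^2 - j - 12) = (j - 4)*(j - 2)*(j + 2)*(j + 3)*(j + 3)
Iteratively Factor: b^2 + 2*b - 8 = (b + 4)*(b - 2)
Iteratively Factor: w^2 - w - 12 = (w - 4)*(w + 3)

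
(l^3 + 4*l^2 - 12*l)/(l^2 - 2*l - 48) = l*(l - 2)/(l - 8)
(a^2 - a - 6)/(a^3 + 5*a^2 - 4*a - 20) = (a - 3)/(a^2 + 3*a - 10)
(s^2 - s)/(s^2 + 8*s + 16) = s*(s - 1)/(s^2 + 8*s + 16)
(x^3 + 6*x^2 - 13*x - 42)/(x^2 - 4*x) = (x^3 + 6*x^2 - 13*x - 42)/(x*(x - 4))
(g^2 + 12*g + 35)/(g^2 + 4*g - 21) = (g + 5)/(g - 3)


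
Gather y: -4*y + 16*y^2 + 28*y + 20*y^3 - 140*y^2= 20*y^3 - 124*y^2 + 24*y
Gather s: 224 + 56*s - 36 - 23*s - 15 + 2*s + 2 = 35*s + 175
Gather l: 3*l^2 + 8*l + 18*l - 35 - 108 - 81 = 3*l^2 + 26*l - 224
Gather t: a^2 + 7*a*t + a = a^2 + 7*a*t + a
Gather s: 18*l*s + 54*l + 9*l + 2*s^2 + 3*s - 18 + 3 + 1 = 63*l + 2*s^2 + s*(18*l + 3) - 14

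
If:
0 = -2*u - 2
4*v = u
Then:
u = -1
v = -1/4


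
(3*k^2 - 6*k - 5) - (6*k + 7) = 3*k^2 - 12*k - 12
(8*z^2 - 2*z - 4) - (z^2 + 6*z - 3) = 7*z^2 - 8*z - 1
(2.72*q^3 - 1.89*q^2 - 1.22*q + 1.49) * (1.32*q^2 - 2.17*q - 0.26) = 3.5904*q^5 - 8.3972*q^4 + 1.7837*q^3 + 5.1056*q^2 - 2.9161*q - 0.3874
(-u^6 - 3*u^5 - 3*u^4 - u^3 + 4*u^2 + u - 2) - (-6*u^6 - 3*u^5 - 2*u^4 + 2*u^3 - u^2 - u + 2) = 5*u^6 - u^4 - 3*u^3 + 5*u^2 + 2*u - 4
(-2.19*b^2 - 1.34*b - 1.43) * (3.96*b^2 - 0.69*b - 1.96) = -8.6724*b^4 - 3.7953*b^3 - 0.4458*b^2 + 3.6131*b + 2.8028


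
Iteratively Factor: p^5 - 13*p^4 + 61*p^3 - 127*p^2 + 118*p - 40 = (p - 1)*(p^4 - 12*p^3 + 49*p^2 - 78*p + 40) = (p - 1)^2*(p^3 - 11*p^2 + 38*p - 40) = (p - 2)*(p - 1)^2*(p^2 - 9*p + 20) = (p - 4)*(p - 2)*(p - 1)^2*(p - 5)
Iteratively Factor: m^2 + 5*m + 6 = (m + 2)*(m + 3)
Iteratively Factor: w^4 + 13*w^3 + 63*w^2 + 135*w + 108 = (w + 3)*(w^3 + 10*w^2 + 33*w + 36) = (w + 3)^2*(w^2 + 7*w + 12) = (w + 3)^2*(w + 4)*(w + 3)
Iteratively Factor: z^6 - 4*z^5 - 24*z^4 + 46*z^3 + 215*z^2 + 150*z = (z + 2)*(z^5 - 6*z^4 - 12*z^3 + 70*z^2 + 75*z) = (z - 5)*(z + 2)*(z^4 - z^3 - 17*z^2 - 15*z) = (z - 5)^2*(z + 2)*(z^3 + 4*z^2 + 3*z) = z*(z - 5)^2*(z + 2)*(z^2 + 4*z + 3) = z*(z - 5)^2*(z + 1)*(z + 2)*(z + 3)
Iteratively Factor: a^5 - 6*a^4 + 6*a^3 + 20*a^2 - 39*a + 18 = (a - 3)*(a^4 - 3*a^3 - 3*a^2 + 11*a - 6) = (a - 3)*(a + 2)*(a^3 - 5*a^2 + 7*a - 3) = (a - 3)*(a - 1)*(a + 2)*(a^2 - 4*a + 3) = (a - 3)^2*(a - 1)*(a + 2)*(a - 1)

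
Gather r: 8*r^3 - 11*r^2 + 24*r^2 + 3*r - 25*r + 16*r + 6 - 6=8*r^3 + 13*r^2 - 6*r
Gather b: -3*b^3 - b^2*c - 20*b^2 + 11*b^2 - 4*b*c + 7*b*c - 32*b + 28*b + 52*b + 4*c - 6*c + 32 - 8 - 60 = -3*b^3 + b^2*(-c - 9) + b*(3*c + 48) - 2*c - 36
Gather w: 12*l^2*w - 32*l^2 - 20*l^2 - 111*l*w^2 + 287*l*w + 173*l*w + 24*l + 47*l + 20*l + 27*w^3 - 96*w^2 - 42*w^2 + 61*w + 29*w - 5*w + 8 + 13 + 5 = -52*l^2 + 91*l + 27*w^3 + w^2*(-111*l - 138) + w*(12*l^2 + 460*l + 85) + 26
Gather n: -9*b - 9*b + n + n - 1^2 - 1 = -18*b + 2*n - 2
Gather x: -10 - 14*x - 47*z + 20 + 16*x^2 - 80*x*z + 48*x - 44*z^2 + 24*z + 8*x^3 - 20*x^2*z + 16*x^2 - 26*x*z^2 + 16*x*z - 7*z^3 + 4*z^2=8*x^3 + x^2*(32 - 20*z) + x*(-26*z^2 - 64*z + 34) - 7*z^3 - 40*z^2 - 23*z + 10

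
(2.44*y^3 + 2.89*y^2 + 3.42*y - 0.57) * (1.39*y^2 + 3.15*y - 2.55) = 3.3916*y^5 + 11.7031*y^4 + 7.6353*y^3 + 2.6112*y^2 - 10.5165*y + 1.4535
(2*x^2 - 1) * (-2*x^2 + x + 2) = -4*x^4 + 2*x^3 + 6*x^2 - x - 2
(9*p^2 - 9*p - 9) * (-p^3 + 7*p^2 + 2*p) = -9*p^5 + 72*p^4 - 36*p^3 - 81*p^2 - 18*p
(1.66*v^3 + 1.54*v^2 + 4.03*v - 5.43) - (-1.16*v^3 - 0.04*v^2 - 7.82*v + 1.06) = 2.82*v^3 + 1.58*v^2 + 11.85*v - 6.49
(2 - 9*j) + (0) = 2 - 9*j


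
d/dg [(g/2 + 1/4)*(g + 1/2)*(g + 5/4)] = 3*(g + 1)*(2*g + 1)/4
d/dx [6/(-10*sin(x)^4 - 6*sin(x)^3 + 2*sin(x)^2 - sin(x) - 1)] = 6*(40*sin(x)^3 + 18*sin(x)^2 - 4*sin(x) + 1)*cos(x)/(10*sin(x)^4 + 6*sin(x)^3 - 2*sin(x)^2 + sin(x) + 1)^2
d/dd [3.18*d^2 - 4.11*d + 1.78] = 6.36*d - 4.11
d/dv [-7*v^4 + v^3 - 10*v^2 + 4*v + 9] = -28*v^3 + 3*v^2 - 20*v + 4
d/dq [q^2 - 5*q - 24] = 2*q - 5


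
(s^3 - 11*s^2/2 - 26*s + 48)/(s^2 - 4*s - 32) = s - 3/2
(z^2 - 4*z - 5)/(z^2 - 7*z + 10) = (z + 1)/(z - 2)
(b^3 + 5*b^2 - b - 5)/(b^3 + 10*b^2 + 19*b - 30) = (b + 1)/(b + 6)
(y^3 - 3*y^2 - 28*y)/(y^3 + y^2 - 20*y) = (y^2 - 3*y - 28)/(y^2 + y - 20)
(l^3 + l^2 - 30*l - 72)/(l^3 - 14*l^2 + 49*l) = (l^3 + l^2 - 30*l - 72)/(l*(l^2 - 14*l + 49))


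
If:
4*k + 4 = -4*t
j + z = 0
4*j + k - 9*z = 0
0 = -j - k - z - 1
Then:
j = 1/13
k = -1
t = 0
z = -1/13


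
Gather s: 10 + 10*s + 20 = 10*s + 30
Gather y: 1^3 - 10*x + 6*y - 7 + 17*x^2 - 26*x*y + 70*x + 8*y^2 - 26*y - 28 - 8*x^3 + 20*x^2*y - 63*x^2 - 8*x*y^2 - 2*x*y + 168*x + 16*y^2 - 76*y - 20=-8*x^3 - 46*x^2 + 228*x + y^2*(24 - 8*x) + y*(20*x^2 - 28*x - 96) - 54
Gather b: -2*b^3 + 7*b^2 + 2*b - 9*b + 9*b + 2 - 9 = -2*b^3 + 7*b^2 + 2*b - 7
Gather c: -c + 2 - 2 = -c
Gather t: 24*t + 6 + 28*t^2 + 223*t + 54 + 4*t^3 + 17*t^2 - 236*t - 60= 4*t^3 + 45*t^2 + 11*t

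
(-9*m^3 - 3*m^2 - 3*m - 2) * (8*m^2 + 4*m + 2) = -72*m^5 - 60*m^4 - 54*m^3 - 34*m^2 - 14*m - 4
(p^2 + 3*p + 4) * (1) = p^2 + 3*p + 4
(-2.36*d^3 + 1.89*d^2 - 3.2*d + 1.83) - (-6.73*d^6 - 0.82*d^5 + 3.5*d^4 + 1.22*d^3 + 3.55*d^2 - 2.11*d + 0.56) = 6.73*d^6 + 0.82*d^5 - 3.5*d^4 - 3.58*d^3 - 1.66*d^2 - 1.09*d + 1.27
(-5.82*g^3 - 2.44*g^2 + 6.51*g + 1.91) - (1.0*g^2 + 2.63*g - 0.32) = -5.82*g^3 - 3.44*g^2 + 3.88*g + 2.23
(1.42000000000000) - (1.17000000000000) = 0.250000000000000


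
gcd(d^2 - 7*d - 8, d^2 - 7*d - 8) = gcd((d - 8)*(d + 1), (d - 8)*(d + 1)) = d^2 - 7*d - 8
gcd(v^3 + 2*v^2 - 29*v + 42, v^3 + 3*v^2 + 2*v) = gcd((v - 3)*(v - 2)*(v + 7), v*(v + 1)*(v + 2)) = 1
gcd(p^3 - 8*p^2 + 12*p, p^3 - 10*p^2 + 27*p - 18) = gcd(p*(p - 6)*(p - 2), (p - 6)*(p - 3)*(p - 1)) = p - 6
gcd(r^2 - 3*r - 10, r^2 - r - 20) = r - 5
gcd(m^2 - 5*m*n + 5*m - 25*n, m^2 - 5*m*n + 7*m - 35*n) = m - 5*n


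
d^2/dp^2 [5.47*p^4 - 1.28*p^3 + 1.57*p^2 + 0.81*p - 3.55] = 65.64*p^2 - 7.68*p + 3.14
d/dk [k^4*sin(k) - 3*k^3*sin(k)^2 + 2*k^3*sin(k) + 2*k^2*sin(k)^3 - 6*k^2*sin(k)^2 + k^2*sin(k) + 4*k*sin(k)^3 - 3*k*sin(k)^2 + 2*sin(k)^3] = k^4*cos(k) + 4*k^3*sin(k) - 3*k^3*sin(2*k) + 2*k^3*cos(k) + 6*k^2*sin(k)^2*cos(k) - 9*k^2*sin(k)^2 + 6*k^2*sin(k) - 6*k^2*sin(2*k) + k^2*cos(k) + 4*k*sin(k)^3 + 12*k*sin(k)^2*cos(k) - 12*k*sin(k)^2 + 2*k*sin(k) - 3*k*sin(2*k) + 4*sin(k)^3 + 6*sin(k)^2*cos(k) - 3*sin(k)^2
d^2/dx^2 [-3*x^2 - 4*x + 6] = -6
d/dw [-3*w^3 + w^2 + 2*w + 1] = -9*w^2 + 2*w + 2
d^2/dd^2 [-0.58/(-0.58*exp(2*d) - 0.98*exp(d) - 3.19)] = (0.58*(1.16*exp(d) + 0.98)*(2.32*exp(d) + 1.96)*exp(d) - (1.3456*exp(d) + 0.5684)*(0.58*exp(2*d) + 0.98*exp(d) + 3.19))*exp(d)/(0.58*exp(2*d) + 0.98*exp(d) + 3.19)^3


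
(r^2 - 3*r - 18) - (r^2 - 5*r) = 2*r - 18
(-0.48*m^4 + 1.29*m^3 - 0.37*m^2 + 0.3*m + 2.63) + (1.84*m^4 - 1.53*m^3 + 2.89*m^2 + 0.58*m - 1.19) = 1.36*m^4 - 0.24*m^3 + 2.52*m^2 + 0.88*m + 1.44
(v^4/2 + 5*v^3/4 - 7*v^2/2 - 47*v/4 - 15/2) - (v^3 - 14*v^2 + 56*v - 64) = v^4/2 + v^3/4 + 21*v^2/2 - 271*v/4 + 113/2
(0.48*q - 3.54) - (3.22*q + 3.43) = -2.74*q - 6.97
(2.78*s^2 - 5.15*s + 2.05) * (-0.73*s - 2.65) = -2.0294*s^3 - 3.6075*s^2 + 12.151*s - 5.4325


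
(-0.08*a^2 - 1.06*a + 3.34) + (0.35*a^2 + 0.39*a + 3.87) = 0.27*a^2 - 0.67*a + 7.21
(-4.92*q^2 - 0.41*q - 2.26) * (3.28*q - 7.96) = -16.1376*q^3 + 37.8184*q^2 - 4.1492*q + 17.9896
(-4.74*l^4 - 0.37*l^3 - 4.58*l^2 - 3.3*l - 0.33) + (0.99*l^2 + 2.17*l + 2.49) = -4.74*l^4 - 0.37*l^3 - 3.59*l^2 - 1.13*l + 2.16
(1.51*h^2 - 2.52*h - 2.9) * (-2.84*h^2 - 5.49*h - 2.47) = -4.2884*h^4 - 1.1331*h^3 + 18.3411*h^2 + 22.1454*h + 7.163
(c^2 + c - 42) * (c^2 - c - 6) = c^4 - 49*c^2 + 36*c + 252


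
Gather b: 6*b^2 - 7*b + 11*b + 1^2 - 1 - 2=6*b^2 + 4*b - 2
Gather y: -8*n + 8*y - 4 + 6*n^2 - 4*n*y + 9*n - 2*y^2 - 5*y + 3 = 6*n^2 + n - 2*y^2 + y*(3 - 4*n) - 1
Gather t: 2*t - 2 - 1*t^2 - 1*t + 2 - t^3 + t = -t^3 - t^2 + 2*t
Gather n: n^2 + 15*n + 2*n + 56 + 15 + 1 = n^2 + 17*n + 72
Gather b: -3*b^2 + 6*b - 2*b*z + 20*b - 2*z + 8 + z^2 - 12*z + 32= -3*b^2 + b*(26 - 2*z) + z^2 - 14*z + 40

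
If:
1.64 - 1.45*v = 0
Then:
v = 1.13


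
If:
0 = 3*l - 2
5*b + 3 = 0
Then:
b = -3/5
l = 2/3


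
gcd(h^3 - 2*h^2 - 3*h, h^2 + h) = h^2 + h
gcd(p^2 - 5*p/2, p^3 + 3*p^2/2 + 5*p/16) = p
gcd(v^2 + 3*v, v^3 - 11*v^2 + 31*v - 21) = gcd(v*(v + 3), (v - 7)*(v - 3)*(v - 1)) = 1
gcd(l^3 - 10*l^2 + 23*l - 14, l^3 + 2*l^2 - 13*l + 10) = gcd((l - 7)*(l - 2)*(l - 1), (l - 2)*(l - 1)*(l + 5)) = l^2 - 3*l + 2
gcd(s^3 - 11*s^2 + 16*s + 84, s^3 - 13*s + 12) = 1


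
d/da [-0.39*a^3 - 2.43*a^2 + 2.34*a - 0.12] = -1.17*a^2 - 4.86*a + 2.34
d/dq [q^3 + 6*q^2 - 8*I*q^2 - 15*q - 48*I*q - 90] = 3*q^2 + q*(12 - 16*I) - 15 - 48*I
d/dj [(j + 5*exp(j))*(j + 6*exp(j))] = 11*j*exp(j) + 2*j + 60*exp(2*j) + 11*exp(j)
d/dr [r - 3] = 1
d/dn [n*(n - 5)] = 2*n - 5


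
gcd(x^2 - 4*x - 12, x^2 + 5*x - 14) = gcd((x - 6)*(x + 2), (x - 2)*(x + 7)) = 1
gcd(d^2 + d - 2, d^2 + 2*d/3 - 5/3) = d - 1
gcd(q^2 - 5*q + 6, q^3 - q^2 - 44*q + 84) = q - 2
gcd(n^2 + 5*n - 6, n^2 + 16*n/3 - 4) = n + 6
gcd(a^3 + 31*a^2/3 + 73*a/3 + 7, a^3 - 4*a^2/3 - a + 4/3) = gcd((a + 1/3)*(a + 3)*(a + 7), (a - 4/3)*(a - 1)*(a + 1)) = 1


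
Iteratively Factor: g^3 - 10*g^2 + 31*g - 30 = (g - 5)*(g^2 - 5*g + 6) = (g - 5)*(g - 3)*(g - 2)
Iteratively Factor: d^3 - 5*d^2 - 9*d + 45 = (d - 5)*(d^2 - 9) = (d - 5)*(d + 3)*(d - 3)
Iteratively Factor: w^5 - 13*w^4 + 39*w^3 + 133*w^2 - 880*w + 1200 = (w - 5)*(w^4 - 8*w^3 - w^2 + 128*w - 240) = (w - 5)^2*(w^3 - 3*w^2 - 16*w + 48) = (w - 5)^2*(w - 4)*(w^2 + w - 12) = (w - 5)^2*(w - 4)*(w + 4)*(w - 3)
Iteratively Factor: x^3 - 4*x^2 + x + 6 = (x - 3)*(x^2 - x - 2) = (x - 3)*(x + 1)*(x - 2)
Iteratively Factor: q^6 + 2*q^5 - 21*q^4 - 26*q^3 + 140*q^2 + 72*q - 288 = (q + 2)*(q^5 - 21*q^3 + 16*q^2 + 108*q - 144) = (q - 2)*(q + 2)*(q^4 + 2*q^3 - 17*q^2 - 18*q + 72) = (q - 2)^2*(q + 2)*(q^3 + 4*q^2 - 9*q - 36) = (q - 2)^2*(q + 2)*(q + 3)*(q^2 + q - 12) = (q - 2)^2*(q + 2)*(q + 3)*(q + 4)*(q - 3)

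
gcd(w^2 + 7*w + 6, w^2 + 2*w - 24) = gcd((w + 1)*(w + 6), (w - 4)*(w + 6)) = w + 6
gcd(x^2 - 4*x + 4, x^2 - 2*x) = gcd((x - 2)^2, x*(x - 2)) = x - 2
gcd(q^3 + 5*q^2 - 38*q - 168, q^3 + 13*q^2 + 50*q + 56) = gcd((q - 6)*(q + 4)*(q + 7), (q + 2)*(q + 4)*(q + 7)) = q^2 + 11*q + 28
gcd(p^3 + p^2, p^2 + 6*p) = p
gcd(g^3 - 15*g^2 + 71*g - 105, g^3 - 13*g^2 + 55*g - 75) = g^2 - 8*g + 15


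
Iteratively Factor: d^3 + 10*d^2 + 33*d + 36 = (d + 3)*(d^2 + 7*d + 12) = (d + 3)*(d + 4)*(d + 3)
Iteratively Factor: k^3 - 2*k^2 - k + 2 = (k - 2)*(k^2 - 1) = (k - 2)*(k + 1)*(k - 1)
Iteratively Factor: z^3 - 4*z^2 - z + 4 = (z - 4)*(z^2 - 1) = (z - 4)*(z - 1)*(z + 1)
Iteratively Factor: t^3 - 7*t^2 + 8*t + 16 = (t + 1)*(t^2 - 8*t + 16) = (t - 4)*(t + 1)*(t - 4)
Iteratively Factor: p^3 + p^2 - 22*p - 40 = (p + 2)*(p^2 - p - 20) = (p - 5)*(p + 2)*(p + 4)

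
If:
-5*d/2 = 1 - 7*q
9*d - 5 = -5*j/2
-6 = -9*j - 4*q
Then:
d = 110/271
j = 146/271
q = 78/271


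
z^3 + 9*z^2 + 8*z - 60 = (z - 2)*(z + 5)*(z + 6)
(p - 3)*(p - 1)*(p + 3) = p^3 - p^2 - 9*p + 9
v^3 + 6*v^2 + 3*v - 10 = (v - 1)*(v + 2)*(v + 5)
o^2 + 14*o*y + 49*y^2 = (o + 7*y)^2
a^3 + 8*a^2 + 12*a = a*(a + 2)*(a + 6)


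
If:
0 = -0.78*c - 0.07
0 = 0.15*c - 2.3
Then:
No Solution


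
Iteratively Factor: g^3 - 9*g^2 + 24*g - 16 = (g - 1)*(g^2 - 8*g + 16) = (g - 4)*(g - 1)*(g - 4)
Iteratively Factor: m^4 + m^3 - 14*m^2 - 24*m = (m + 2)*(m^3 - m^2 - 12*m) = (m + 2)*(m + 3)*(m^2 - 4*m) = m*(m + 2)*(m + 3)*(m - 4)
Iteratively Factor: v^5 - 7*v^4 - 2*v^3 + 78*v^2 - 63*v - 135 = (v - 3)*(v^4 - 4*v^3 - 14*v^2 + 36*v + 45) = (v - 3)^2*(v^3 - v^2 - 17*v - 15) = (v - 3)^2*(v + 1)*(v^2 - 2*v - 15) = (v - 3)^2*(v + 1)*(v + 3)*(v - 5)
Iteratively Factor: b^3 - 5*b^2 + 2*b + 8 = (b + 1)*(b^2 - 6*b + 8) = (b - 4)*(b + 1)*(b - 2)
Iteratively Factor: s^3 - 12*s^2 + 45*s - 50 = (s - 2)*(s^2 - 10*s + 25) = (s - 5)*(s - 2)*(s - 5)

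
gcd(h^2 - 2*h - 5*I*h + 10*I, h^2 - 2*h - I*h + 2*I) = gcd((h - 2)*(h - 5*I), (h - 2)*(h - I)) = h - 2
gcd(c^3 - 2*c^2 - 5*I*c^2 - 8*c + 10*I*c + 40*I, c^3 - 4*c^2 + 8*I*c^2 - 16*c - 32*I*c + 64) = c - 4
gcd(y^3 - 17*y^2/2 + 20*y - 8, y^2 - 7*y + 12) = y - 4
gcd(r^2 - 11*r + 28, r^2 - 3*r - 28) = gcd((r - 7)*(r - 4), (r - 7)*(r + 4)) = r - 7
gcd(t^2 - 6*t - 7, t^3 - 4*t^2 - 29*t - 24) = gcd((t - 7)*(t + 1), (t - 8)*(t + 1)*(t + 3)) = t + 1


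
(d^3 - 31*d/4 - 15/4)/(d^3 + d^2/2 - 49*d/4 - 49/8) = 2*(2*d^2 - d - 15)/(4*d^2 - 49)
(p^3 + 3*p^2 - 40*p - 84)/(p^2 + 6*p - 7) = (p^2 - 4*p - 12)/(p - 1)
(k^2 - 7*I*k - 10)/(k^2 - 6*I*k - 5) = (k - 2*I)/(k - I)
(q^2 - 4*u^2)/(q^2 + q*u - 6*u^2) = (q + 2*u)/(q + 3*u)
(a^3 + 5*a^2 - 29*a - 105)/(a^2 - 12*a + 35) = (a^2 + 10*a + 21)/(a - 7)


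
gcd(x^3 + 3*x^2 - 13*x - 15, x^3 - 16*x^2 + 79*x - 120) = x - 3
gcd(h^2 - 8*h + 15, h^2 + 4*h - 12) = 1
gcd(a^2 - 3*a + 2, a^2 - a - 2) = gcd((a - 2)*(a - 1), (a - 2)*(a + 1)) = a - 2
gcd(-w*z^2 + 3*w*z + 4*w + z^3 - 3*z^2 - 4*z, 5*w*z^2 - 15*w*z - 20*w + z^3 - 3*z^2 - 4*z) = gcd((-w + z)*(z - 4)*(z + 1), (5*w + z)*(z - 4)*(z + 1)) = z^2 - 3*z - 4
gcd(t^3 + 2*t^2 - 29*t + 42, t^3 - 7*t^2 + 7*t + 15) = t - 3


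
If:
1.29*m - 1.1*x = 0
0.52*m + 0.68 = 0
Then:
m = -1.31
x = -1.53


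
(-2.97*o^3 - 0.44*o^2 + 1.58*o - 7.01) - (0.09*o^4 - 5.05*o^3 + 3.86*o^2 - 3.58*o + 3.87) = -0.09*o^4 + 2.08*o^3 - 4.3*o^2 + 5.16*o - 10.88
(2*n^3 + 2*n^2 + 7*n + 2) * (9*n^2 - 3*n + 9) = 18*n^5 + 12*n^4 + 75*n^3 + 15*n^2 + 57*n + 18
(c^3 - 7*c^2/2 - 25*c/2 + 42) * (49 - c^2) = -c^5 + 7*c^4/2 + 123*c^3/2 - 427*c^2/2 - 1225*c/2 + 2058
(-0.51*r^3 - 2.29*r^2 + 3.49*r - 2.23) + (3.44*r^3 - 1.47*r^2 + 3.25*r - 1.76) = 2.93*r^3 - 3.76*r^2 + 6.74*r - 3.99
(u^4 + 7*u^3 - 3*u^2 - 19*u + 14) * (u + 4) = u^5 + 11*u^4 + 25*u^3 - 31*u^2 - 62*u + 56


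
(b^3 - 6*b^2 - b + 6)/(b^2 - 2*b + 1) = (b^2 - 5*b - 6)/(b - 1)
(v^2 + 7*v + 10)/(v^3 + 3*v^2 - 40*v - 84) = (v + 5)/(v^2 + v - 42)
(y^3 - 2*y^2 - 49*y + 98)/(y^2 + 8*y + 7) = (y^2 - 9*y + 14)/(y + 1)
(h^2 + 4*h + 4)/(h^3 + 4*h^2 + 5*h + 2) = (h + 2)/(h^2 + 2*h + 1)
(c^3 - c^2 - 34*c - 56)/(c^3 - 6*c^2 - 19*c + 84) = (c + 2)/(c - 3)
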